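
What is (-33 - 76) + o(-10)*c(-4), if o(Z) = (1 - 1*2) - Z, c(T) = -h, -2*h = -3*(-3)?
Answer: -137/2 ≈ -68.500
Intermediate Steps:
h = -9/2 (h = -(-3)*(-3)/2 = -½*9 = -9/2 ≈ -4.5000)
c(T) = 9/2 (c(T) = -1*(-9/2) = 9/2)
o(Z) = -1 - Z (o(Z) = (1 - 2) - Z = -1 - Z)
(-33 - 76) + o(-10)*c(-4) = (-33 - 76) + (-1 - 1*(-10))*(9/2) = -109 + (-1 + 10)*(9/2) = -109 + 9*(9/2) = -109 + 81/2 = -137/2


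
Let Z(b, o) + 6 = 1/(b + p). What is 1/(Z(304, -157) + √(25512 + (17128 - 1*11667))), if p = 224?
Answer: 1672176/8624746943 + 278784*√30973/8624746943 ≈ 0.0058826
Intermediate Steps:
Z(b, o) = -6 + 1/(224 + b) (Z(b, o) = -6 + 1/(b + 224) = -6 + 1/(224 + b))
1/(Z(304, -157) + √(25512 + (17128 - 1*11667))) = 1/((-1343 - 6*304)/(224 + 304) + √(25512 + (17128 - 1*11667))) = 1/((-1343 - 1824)/528 + √(25512 + (17128 - 11667))) = 1/((1/528)*(-3167) + √(25512 + 5461)) = 1/(-3167/528 + √30973)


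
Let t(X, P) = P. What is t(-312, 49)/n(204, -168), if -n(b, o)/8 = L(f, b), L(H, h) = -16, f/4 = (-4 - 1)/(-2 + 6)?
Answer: 49/128 ≈ 0.38281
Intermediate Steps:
f = -5 (f = 4*((-4 - 1)/(-2 + 6)) = 4*(-5/4) = -5)
n(b, o) = 128 (n(b, o) = -8*(-16) = 128)
t(-312, 49)/n(204, -168) = 49/128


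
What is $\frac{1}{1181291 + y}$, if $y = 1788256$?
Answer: $\frac{1}{2969547} \approx 3.3675 \cdot 10^{-7}$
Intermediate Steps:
$\frac{1}{1181291 + y} = \frac{1}{1181291 + 1788256} = \frac{1}{2969547}$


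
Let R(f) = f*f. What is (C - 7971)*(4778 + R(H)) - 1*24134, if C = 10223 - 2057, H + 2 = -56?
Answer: 1563556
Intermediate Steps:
H = -58 (H = -2 - 56 = -58)
R(f) = f²
C = 8166
(C - 7971)*(4778 + R(H)) - 1*24134 = (8166 - 7971)*(4778 + (-58)²) - 1*24134 = 195*(4778 + 3364) - 24134 = 195*8142 - 24134 = 1587690 - 24134 = 1563556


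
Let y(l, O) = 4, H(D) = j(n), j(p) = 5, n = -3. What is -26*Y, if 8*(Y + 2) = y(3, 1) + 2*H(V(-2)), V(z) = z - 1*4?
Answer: 13/2 ≈ 6.5000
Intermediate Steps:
V(z) = -4 + z (V(z) = z - 4 = -4 + z)
H(D) = 5
Y = -1/4 (Y = -2 + (4 + 2*5)/8 = -2 + (4 + 10)/8 = -2 + (1/8)*14 = -2 + 7/4 = -1/4 ≈ -0.25000)
-26*Y = -26*(-1/4) = 13/2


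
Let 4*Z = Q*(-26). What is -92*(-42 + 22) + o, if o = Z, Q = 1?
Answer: 3667/2 ≈ 1833.5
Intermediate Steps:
Z = -13/2 (Z = (1*(-26))/4 = (1/4)*(-26) = -13/2 ≈ -6.5000)
o = -13/2 ≈ -6.5000
-92*(-42 + 22) + o = -92*(-42 + 22) - 13/2 = -92*(-20) - 13/2 = 1840 - 13/2 = 3667/2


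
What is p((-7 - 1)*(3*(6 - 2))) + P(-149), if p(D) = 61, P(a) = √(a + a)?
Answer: 61 + I*√298 ≈ 61.0 + 17.263*I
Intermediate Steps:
P(a) = √2*√a (P(a) = √(2*a) = √2*√a)
p((-7 - 1)*(3*(6 - 2))) + P(-149) = 61 + √2*√(-149) = 61 + √2*(I*√149) = 61 + I*√298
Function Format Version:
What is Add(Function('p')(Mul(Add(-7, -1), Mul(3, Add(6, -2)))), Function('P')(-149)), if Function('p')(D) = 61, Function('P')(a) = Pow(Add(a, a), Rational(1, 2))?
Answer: Add(61, Mul(I, Pow(298, Rational(1, 2)))) ≈ Add(61.000, Mul(17.263, I))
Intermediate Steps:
Function('P')(a) = Mul(Pow(2, Rational(1, 2)), Pow(a, Rational(1, 2))) (Function('P')(a) = Pow(Mul(2, a), Rational(1, 2)) = Mul(Pow(2, Rational(1, 2)), Pow(a, Rational(1, 2))))
Add(Function('p')(Mul(Add(-7, -1), Mul(3, Add(6, -2)))), Function('P')(-149)) = Add(61, Mul(Pow(2, Rational(1, 2)), Pow(-149, Rational(1, 2)))) = Add(61, Mul(Pow(2, Rational(1, 2)), Mul(I, Pow(149, Rational(1, 2))))) = Add(61, Mul(I, Pow(298, Rational(1, 2))))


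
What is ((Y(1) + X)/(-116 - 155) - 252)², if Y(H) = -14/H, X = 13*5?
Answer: 4670765649/73441 ≈ 63599.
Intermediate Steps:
X = 65
((Y(1) + X)/(-116 - 155) - 252)² = ((-14/1 + 65)/(-116 - 155) - 252)² = ((-14*1 + 65)/(-271) - 252)² = ((-14 + 65)*(-1/271) - 252)² = (51*(-1/271) - 252)² = (-51/271 - 252)² = (-68343/271)² = 4670765649/73441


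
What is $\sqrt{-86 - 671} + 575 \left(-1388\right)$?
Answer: $-798100 + i \sqrt{757} \approx -7.981 \cdot 10^{5} + 27.514 i$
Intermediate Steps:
$\sqrt{-86 - 671} + 575 \left(-1388\right) = \sqrt{-757} - 798100 = i \sqrt{757} - 798100 = -798100 + i \sqrt{757}$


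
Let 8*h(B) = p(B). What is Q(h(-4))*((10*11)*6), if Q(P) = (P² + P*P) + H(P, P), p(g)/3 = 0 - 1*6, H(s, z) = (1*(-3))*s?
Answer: 22275/2 ≈ 11138.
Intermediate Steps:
H(s, z) = -3*s
p(g) = -18 (p(g) = 3*(0 - 1*6) = 3*(0 - 6) = 3*(-6) = -18)
h(B) = -9/4 (h(B) = (⅛)*(-18) = -9/4)
Q(P) = -3*P + 2*P² (Q(P) = (P² + P*P) - 3*P = (P² + P²) - 3*P = 2*P² - 3*P = -3*P + 2*P²)
Q(h(-4))*((10*11)*6) = (-9*(-3 + 2*(-9/4))/4)*((10*11)*6) = (-9*(-3 - 9/2)/4)*(110*6) = -9/4*(-15/2)*660 = (135/8)*660 = 22275/2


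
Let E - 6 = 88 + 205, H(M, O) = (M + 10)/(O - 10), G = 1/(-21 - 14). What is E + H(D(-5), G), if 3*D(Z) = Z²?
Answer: 312922/1053 ≈ 297.17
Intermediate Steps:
G = -1/35 (G = 1/(-35) = -1/35 ≈ -0.028571)
D(Z) = Z²/3
H(M, O) = (10 + M)/(-10 + O)
E = 299 (E = 6 + (88 + 205) = 6 + 293 = 299)
E + H(D(-5), G) = 299 + (10 + (⅓)*(-5)²)/(-10 - 1/35) = 299 + (10 + (⅓)*25)/(-351/35) = 299 - 35*(10 + 25/3)/351 = 299 - 35/351*55/3 = 299 - 1925/1053 = 312922/1053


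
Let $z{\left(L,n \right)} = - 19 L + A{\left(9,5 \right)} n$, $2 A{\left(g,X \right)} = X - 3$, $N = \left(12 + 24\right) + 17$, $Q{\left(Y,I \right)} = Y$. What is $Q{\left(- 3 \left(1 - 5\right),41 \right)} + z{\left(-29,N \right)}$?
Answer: $616$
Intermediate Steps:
$N = 53$ ($N = 36 + 17 = 53$)
$A{\left(g,X \right)} = - \frac{3}{2} + \frac{X}{2}$ ($A{\left(g,X \right)} = \frac{X - 3}{2} = \frac{-3 + X}{2} = - \frac{3}{2} + \frac{X}{2}$)
$z{\left(L,n \right)} = n - 19 L$ ($z{\left(L,n \right)} = - 19 L + \left(- \frac{3}{2} + \frac{1}{2} \cdot 5\right) n = - 19 L + \left(- \frac{3}{2} + \frac{5}{2}\right) n = - 19 L + 1 n = - 19 L + n = n - 19 L$)
$Q{\left(- 3 \left(1 - 5\right),41 \right)} + z{\left(-29,N \right)} = - 3 \left(1 - 5\right) + \left(53 - -551\right) = \left(-3\right) \left(-4\right) + \left(53 + 551\right) = 12 + 604 = 616$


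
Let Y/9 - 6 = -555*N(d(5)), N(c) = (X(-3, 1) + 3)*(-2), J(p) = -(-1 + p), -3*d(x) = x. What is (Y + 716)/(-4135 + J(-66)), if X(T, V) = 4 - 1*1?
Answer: -30355/2034 ≈ -14.924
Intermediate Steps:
d(x) = -x/3
J(p) = 1 - p
X(T, V) = 3 (X(T, V) = 4 - 1 = 3)
N(c) = -12 (N(c) = (3 + 3)*(-2) = 6*(-2) = -12)
Y = 59994 (Y = 54 + 9*(-555*(-12)) = 54 + 9*6660 = 54 + 59940 = 59994)
(Y + 716)/(-4135 + J(-66)) = (59994 + 716)/(-4135 + (1 - 1*(-66))) = 60710/(-4135 + (1 + 66)) = 60710/(-4135 + 67) = 60710/(-4068) = 60710*(-1/4068) = -30355/2034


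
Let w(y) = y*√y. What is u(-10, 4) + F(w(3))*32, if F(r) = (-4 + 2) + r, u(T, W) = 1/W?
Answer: -255/4 + 96*√3 ≈ 102.53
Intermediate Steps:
w(y) = y^(3/2)
F(r) = -2 + r
u(-10, 4) + F(w(3))*32 = 1/4 + (-2 + 3^(3/2))*32 = ¼ + (-2 + 3*√3)*32 = ¼ + (-64 + 96*√3) = -255/4 + 96*√3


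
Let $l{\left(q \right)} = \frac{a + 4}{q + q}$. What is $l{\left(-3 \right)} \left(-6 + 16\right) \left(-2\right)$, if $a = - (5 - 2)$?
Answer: $\frac{10}{3} \approx 3.3333$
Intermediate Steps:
$a = -3$ ($a = \left(-1\right) 3 = -3$)
$l{\left(q \right)} = \frac{1}{2 q}$ ($l{\left(q \right)} = \frac{-3 + 4}{q + q} = 1 \frac{1}{2 q} = \frac{1}{2 q}$)
$l{\left(-3 \right)} \left(-6 + 16\right) \left(-2\right) = \frac{1}{2 \left(-3\right)} \left(-6 + 16\right) \left(-2\right) = \frac{1}{2} \left(- \frac{1}{3}\right) 10 \left(-2\right) = \left(- \frac{1}{6}\right) \left(-20\right) = \frac{10}{3}$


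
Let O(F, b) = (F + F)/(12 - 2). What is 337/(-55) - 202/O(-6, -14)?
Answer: 26764/165 ≈ 162.21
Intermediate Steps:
O(F, b) = F/5 (O(F, b) = (2*F)/10 = (2*F)*(⅒) = F/5)
337/(-55) - 202/O(-6, -14) = 337/(-55) - 202/((⅕)*(-6)) = 337*(-1/55) - 202/(-6/5) = -337/55 - 202*(-⅚) = -337/55 + 505/3 = 26764/165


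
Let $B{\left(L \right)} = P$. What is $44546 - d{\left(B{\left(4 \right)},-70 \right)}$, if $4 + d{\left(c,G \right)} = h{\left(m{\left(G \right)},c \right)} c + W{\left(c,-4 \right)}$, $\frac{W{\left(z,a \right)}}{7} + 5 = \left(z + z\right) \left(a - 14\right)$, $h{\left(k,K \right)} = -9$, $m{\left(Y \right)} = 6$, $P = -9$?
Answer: $42236$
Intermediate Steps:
$B{\left(L \right)} = -9$
$W{\left(z,a \right)} = -35 + 14 z \left(-14 + a\right)$ ($W{\left(z,a \right)} = -35 + 7 \left(z + z\right) \left(a - 14\right) = -35 + 7 \cdot 2 z \left(-14 + a\right) = -35 + 14 z \left(-14 + a\right)$)
$d{\left(c,G \right)} = -39 - 261 c$ ($d{\left(c,G \right)} = -4 - \left(35 + 261 c\right) = -39 - 261 c$)
$44546 - d{\left(B{\left(4 \right)},-70 \right)} = 44546 - \left(-39 - -2349\right) = 44546 - \left(-39 + 2349\right) = 44546 - 2310 = 42236$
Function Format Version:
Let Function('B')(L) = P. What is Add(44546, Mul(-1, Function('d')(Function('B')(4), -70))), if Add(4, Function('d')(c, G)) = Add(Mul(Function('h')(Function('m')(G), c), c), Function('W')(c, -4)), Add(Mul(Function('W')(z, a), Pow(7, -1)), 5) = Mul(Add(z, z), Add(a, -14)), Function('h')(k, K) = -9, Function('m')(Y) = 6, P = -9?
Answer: 42236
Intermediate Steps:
Function('B')(L) = -9
Function('W')(z, a) = Add(-35, Mul(14, z, Add(-14, a))) (Function('W')(z, a) = Add(-35, Mul(7, Mul(Add(z, z), Add(a, -14)))) = Add(-35, Mul(7, Mul(Mul(2, z), Add(-14, a)))) = Add(-35, Mul(7, Mul(2, z, Add(-14, a)))) = Add(-35, Mul(14, z, Add(-14, a))))
Function('d')(c, G) = Add(-39, Mul(-261, c)) (Function('d')(c, G) = Add(-4, Add(Mul(-9, c), Add(-35, Mul(-196, c), Mul(14, -4, c)))) = Add(-4, Add(Mul(-9, c), Add(-35, Mul(-196, c), Mul(-56, c)))) = Add(-4, Add(Mul(-9, c), Add(-35, Mul(-252, c)))) = Add(-4, Add(-35, Mul(-261, c))) = Add(-39, Mul(-261, c)))
Add(44546, Mul(-1, Function('d')(Function('B')(4), -70))) = Add(44546, Mul(-1, Add(-39, Mul(-261, -9)))) = Add(44546, Mul(-1, Add(-39, 2349))) = Add(44546, Mul(-1, 2310)) = Add(44546, -2310) = 42236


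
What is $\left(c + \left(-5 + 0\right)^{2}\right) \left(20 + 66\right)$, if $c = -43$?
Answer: $-1548$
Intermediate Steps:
$\left(c + \left(-5 + 0\right)^{2}\right) \left(20 + 66\right) = \left(-43 + \left(-5 + 0\right)^{2}\right) \left(20 + 66\right) = \left(-43 + \left(-5\right)^{2}\right) 86 = \left(-43 + 25\right) 86 = \left(-18\right) 86 = -1548$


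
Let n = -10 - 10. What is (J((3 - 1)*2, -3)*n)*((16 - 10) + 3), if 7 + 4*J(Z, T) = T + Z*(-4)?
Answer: 1170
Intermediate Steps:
n = -20
J(Z, T) = -7/4 - Z + T/4 (J(Z, T) = -7/4 + (T + Z*(-4))/4 = -7/4 + (T - 4*Z)/4 = -7/4 + (-Z + T/4) = -7/4 - Z + T/4)
(J((3 - 1)*2, -3)*n)*((16 - 10) + 3) = ((-7/4 - (3 - 1)*2 + (¼)*(-3))*(-20))*((16 - 10) + 3) = ((-7/4 - 2*2 - ¾)*(-20))*(6 + 3) = ((-7/4 - 1*4 - ¾)*(-20))*9 = ((-7/4 - 4 - ¾)*(-20))*9 = -13/2*(-20)*9 = 130*9 = 1170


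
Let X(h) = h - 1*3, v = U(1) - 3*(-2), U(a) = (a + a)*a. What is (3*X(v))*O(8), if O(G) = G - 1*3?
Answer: 75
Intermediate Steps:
U(a) = 2*a**2 (U(a) = (2*a)*a = 2*a**2)
v = 8 (v = 2*1**2 - 3*(-2) = 2*1 + 6 = 2 + 6 = 8)
O(G) = -3 + G (O(G) = G - 3 = -3 + G)
X(h) = -3 + h (X(h) = h - 3 = -3 + h)
(3*X(v))*O(8) = (3*(-3 + 8))*(-3 + 8) = (3*5)*5 = 15*5 = 75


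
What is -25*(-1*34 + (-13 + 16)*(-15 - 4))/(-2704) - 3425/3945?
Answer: -280555/164112 ≈ -1.7095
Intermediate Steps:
-25*(-1*34 + (-13 + 16)*(-15 - 4))/(-2704) - 3425/3945 = -25*(-34 + 3*(-19))*(-1/2704) - 3425*1/3945 = -25*(-34 - 57)*(-1/2704) - 685/789 = -25*(-91)*(-1/2704) - 685/789 = 2275*(-1/2704) - 685/789 = -175/208 - 685/789 = -280555/164112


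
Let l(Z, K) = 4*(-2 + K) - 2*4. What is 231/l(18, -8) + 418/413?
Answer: -25113/6608 ≈ -3.8004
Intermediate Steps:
l(Z, K) = -16 + 4*K (l(Z, K) = (-8 + 4*K) - 8 = -16 + 4*K)
231/l(18, -8) + 418/413 = 231/(-16 + 4*(-8)) + 418/413 = 231/(-16 - 32) + 418*(1/413) = 231/(-48) + 418/413 = 231*(-1/48) + 418/413 = -77/16 + 418/413 = -25113/6608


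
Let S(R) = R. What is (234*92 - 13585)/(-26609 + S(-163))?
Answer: -7943/26772 ≈ -0.29669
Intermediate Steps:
(234*92 - 13585)/(-26609 + S(-163)) = (234*92 - 13585)/(-26609 - 163) = (21528 - 13585)/(-26772) = 7943*(-1/26772) = -7943/26772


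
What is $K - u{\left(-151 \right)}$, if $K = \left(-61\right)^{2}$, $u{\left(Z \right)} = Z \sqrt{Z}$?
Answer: $3721 + 151 i \sqrt{151} \approx 3721.0 + 1855.5 i$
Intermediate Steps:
$u{\left(Z \right)} = Z^{\frac{3}{2}}$
$K = 3721$
$K - u{\left(-151 \right)} = 3721 - \left(-151\right)^{\frac{3}{2}} = 3721 - - 151 i \sqrt{151} = 3721 + 151 i \sqrt{151}$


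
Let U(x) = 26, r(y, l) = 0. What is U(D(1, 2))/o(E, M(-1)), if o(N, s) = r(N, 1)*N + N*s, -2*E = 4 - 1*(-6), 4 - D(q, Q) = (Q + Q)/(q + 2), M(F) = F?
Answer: 26/5 ≈ 5.2000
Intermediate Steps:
D(q, Q) = 4 - 2*Q/(2 + q) (D(q, Q) = 4 - (Q + Q)/(q + 2) = 4 - 2*Q/(2 + q))
E = -5 (E = -(4 - 1*(-6))/2 = -(4 + 6)/2 = -½*10 = -5)
o(N, s) = N*s (o(N, s) = 0*N + N*s = 0 + N*s = N*s)
U(D(1, 2))/o(E, M(-1)) = 26/((-5*(-1))) = 26/5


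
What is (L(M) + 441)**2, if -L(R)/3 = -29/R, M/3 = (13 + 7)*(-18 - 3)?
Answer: 34295706481/176400 ≈ 1.9442e+5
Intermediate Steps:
M = -1260 (M = 3*((13 + 7)*(-18 - 3)) = 3*(20*(-21)) = 3*(-420) = -1260)
L(R) = 87/R (L(R) = -(-87)/R = 87/R)
(L(M) + 441)**2 = (87/(-1260) + 441)**2 = (87*(-1/1260) + 441)**2 = (-29/420 + 441)**2 = (185191/420)**2 = 34295706481/176400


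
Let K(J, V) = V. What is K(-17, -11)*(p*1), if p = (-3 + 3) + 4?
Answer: -44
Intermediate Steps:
p = 4 (p = 0 + 4 = 4)
K(-17, -11)*(p*1) = -44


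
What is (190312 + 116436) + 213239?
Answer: 519987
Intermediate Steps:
(190312 + 116436) + 213239 = 306748 + 213239 = 519987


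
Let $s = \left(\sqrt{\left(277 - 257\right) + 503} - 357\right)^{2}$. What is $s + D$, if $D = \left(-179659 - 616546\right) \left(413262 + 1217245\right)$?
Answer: $-1298217825935 + \left(357 - \sqrt{523}\right)^{2} \approx -1.2982 \cdot 10^{12}$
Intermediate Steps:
$s = \left(-357 + \sqrt{523}\right)^{2}$ ($s = \left(\sqrt{20 + 503} - 357\right)^{2} = \left(\sqrt{523} - 357\right)^{2} = \left(-357 + \sqrt{523}\right)^{2} \approx 1.1164 \cdot 10^{5}$)
$D = -1298217825935$ ($D = \left(-796205\right) 1630507 = -1298217825935$)
$s + D = \left(357 - \sqrt{523}\right)^{2} - 1298217825935 = -1298217825935 + \left(357 - \sqrt{523}\right)^{2}$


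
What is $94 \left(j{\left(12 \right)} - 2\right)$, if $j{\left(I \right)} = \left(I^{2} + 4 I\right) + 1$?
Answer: $17954$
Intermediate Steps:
$j{\left(I \right)} = 1 + I^{2} + 4 I$
$94 \left(j{\left(12 \right)} - 2\right) = 94 \left(\left(1 + 12^{2} + 4 \cdot 12\right) - 2\right) = 94 \left(\left(1 + 144 + 48\right) - 2\right) = 94 \left(193 - 2\right) = 94 \cdot 191 = 17954$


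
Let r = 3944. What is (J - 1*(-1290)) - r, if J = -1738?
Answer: -4392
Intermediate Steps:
(J - 1*(-1290)) - r = (-1738 - 1*(-1290)) - 1*3944 = (-1738 + 1290) - 3944 = -448 - 3944 = -4392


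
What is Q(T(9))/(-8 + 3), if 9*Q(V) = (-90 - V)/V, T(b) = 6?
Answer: 16/45 ≈ 0.35556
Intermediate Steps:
Q(V) = (-90 - V)/(9*V) (Q(V) = ((-90 - V)/V)/9 = (-90 - V)/(9*V))
Q(T(9))/(-8 + 3) = ((⅑)*(-90 - 1*6)/6)/(-8 + 3) = ((⅑)*(⅙)*(-90 - 6))/(-5) = -(-96)/(45*6) = -⅕*(-16/9) = 16/45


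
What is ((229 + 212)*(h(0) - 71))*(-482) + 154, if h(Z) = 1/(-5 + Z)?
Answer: 75672842/5 ≈ 1.5135e+7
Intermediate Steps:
((229 + 212)*(h(0) - 71))*(-482) + 154 = ((229 + 212)*(1/(-5 + 0) - 71))*(-482) + 154 = (441*(1/(-5) - 71))*(-482) + 154 = (441*(-⅕ - 71))*(-482) + 154 = (441*(-356/5))*(-482) + 154 = -156996/5*(-482) + 154 = 75672072/5 + 154 = 75672842/5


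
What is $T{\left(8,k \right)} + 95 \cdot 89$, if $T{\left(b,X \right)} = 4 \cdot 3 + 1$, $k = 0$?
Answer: $8468$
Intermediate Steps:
$T{\left(b,X \right)} = 13$ ($T{\left(b,X \right)} = 12 + 1 = 13$)
$T{\left(8,k \right)} + 95 \cdot 89 = 13 + 95 \cdot 89 = 13 + 8455 = 8468$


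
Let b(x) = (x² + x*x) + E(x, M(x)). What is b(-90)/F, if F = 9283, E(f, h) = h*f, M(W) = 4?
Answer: 15840/9283 ≈ 1.7063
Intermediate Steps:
E(f, h) = f*h
b(x) = 2*x² + 4*x (b(x) = (x² + x*x) + x*4 = (x² + x²) + 4*x = 2*x² + 4*x)
b(-90)/F = (2*(-90)*(2 - 90))/9283 = (2*(-90)*(-88))*(1/9283) = 15840*(1/9283) = 15840/9283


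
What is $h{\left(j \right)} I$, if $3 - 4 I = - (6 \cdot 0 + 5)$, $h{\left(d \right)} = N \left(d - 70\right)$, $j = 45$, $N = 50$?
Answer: $-2500$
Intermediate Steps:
$h{\left(d \right)} = -3500 + 50 d$ ($h{\left(d \right)} = 50 \left(d - 70\right) = 50 \left(-70 + d\right) = -3500 + 50 d$)
$I = 2$ ($I = \frac{3}{4} - \frac{\left(-1\right) \left(6 \cdot 0 + 5\right)}{4} = \frac{3}{4} - \frac{\left(-1\right) \left(0 + 5\right)}{4} = \frac{3}{4} - \frac{\left(-1\right) 5}{4} = \frac{3}{4} - - \frac{5}{4} = \frac{3}{4} + \frac{5}{4} = 2$)
$h{\left(j \right)} I = \left(-3500 + 50 \cdot 45\right) 2 = \left(-3500 + 2250\right) 2 = \left(-1250\right) 2 = -2500$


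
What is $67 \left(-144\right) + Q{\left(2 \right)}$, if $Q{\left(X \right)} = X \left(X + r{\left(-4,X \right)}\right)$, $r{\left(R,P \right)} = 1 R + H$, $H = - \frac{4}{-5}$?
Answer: $- \frac{48252}{5} \approx -9650.4$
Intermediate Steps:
$H = \frac{4}{5}$ ($H = \left(-4\right) \left(- \frac{1}{5}\right) = \frac{4}{5} \approx 0.8$)
$r{\left(R,P \right)} = \frac{4}{5} + R$ ($r{\left(R,P \right)} = 1 R + \frac{4}{5} = R + \frac{4}{5} = \frac{4}{5} + R$)
$Q{\left(X \right)} = X \left(- \frac{16}{5} + X\right)$ ($Q{\left(X \right)} = X \left(X + \left(\frac{4}{5} - 4\right)\right) = X \left(X - \frac{16}{5}\right) = X \left(- \frac{16}{5} + X\right)$)
$67 \left(-144\right) + Q{\left(2 \right)} = 67 \left(-144\right) + \frac{1}{5} \cdot 2 \left(-16 + 5 \cdot 2\right) = -9648 + \frac{1}{5} \cdot 2 \left(-16 + 10\right) = -9648 + \frac{1}{5} \cdot 2 \left(-6\right) = -9648 - \frac{12}{5} = - \frac{48252}{5}$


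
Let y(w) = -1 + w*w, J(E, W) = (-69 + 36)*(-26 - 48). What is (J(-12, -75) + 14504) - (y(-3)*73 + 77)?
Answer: 16285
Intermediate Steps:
J(E, W) = 2442 (J(E, W) = -33*(-74) = 2442)
y(w) = -1 + w²
(J(-12, -75) + 14504) - (y(-3)*73 + 77) = (2442 + 14504) - ((-1 + (-3)²)*73 + 77) = 16946 - ((-1 + 9)*73 + 77) = 16946 - (8*73 + 77) = 16946 - (584 + 77) = 16946 - 1*661 = 16946 - 661 = 16285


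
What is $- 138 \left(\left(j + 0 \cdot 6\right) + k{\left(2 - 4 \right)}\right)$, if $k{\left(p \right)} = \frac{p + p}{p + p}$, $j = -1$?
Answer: $0$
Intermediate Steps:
$k{\left(p \right)} = 1$ ($k{\left(p \right)} = \frac{2 p}{2 p} = 2 p \frac{1}{2 p} = 1$)
$- 138 \left(\left(j + 0 \cdot 6\right) + k{\left(2 - 4 \right)}\right) = - 138 \left(\left(-1 + 0 \cdot 6\right) + 1\right) = - 138 \left(\left(-1 + 0\right) + 1\right) = - 138 \left(-1 + 1\right) = \left(-138\right) 0 = 0$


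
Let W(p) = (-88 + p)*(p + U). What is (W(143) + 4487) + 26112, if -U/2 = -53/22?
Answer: 38729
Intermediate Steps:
U = 53/11 (U = -(-106)/22 = -2*(-53/22) = 53/11 ≈ 4.8182)
W(p) = (-88 + p)*(53/11 + p) (W(p) = (-88 + p)*(p + 53/11) = (-88 + p)*(53/11 + p))
(W(143) + 4487) + 26112 = ((-424 + 143² - 915/11*143) + 4487) + 26112 = ((-424 + 20449 - 11895) + 4487) + 26112 = (8130 + 4487) + 26112 = 12617 + 26112 = 38729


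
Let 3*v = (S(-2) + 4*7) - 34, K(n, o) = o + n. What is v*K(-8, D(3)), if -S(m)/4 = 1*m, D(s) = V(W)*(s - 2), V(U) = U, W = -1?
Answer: -6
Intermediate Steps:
D(s) = 2 - s (D(s) = -(s - 2) = -(-2 + s) = 2 - s)
S(m) = -4*m
K(n, o) = n + o
v = ⅔ (v = ((-4*(-2) + 4*7) - 34)/3 = ((8 + 28) - 34)/3 = (36 - 34)/3 = (⅓)*2 = ⅔ ≈ 0.66667)
v*K(-8, D(3)) = 2*(-8 + (2 - 1*3))/3 = 2*(-8 + (2 - 3))/3 = 2*(-8 - 1)/3 = (⅔)*(-9) = -6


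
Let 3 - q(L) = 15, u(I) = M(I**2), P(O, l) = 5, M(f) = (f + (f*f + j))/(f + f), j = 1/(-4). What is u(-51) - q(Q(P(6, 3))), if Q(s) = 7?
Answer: 27320903/20808 ≈ 1313.0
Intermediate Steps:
j = -1/4 ≈ -0.25000
M(f) = (-1/4 + f + f**2)/(2*f) (M(f) = (f + (f*f - 1/4))/(f + f) = (f + (f**2 - 1/4))/((2*f)) = (f + (-1/4 + f**2))*(1/(2*f)) = (-1/4 + f + f**2)*(1/(2*f)) = (-1/4 + f + f**2)/(2*f))
u(I) = (-1 + 4*I**2*(1 + I**2))/(8*I**2) (u(I) = (-1 + 4*I**2*(1 + I**2))/(8*(I**2)) = (-1 + 4*I**2*(1 + I**2))/(8*I**2))
q(L) = -12 (q(L) = 3 - 1*15 = 3 - 15 = -12)
u(-51) - q(Q(P(6, 3))) = (1/2 + (1/2)*(-51)**2 - 1/8/(-51)**2) - 1*(-12) = (1/2 + (1/2)*2601 - 1/8*1/2601) + 12 = (1/2 + 2601/2 - 1/20808) + 12 = 27071207/20808 + 12 = 27320903/20808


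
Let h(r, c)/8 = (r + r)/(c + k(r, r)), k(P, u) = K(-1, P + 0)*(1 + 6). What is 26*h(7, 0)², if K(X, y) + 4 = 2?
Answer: 1664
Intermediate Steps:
K(X, y) = -2 (K(X, y) = -4 + 2 = -2)
k(P, u) = -14 (k(P, u) = -2*(1 + 6) = -2*7 = -14)
h(r, c) = 16*r/(-14 + c) (h(r, c) = 8*((r + r)/(c - 14)) = 8*((2*r)/(-14 + c)) = 8*(2*r/(-14 + c)) = 16*r/(-14 + c))
26*h(7, 0)² = 26*(16*7/(-14 + 0))² = 26*(16*7/(-14))² = 26*(16*7*(-1/14))² = 26*(-8)² = 26*64 = 1664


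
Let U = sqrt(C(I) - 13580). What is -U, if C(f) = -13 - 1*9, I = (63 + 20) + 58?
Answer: -I*sqrt(13602) ≈ -116.63*I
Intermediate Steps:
I = 141 (I = 83 + 58 = 141)
C(f) = -22 (C(f) = -13 - 9 = -22)
U = I*sqrt(13602) (U = sqrt(-22 - 13580) = sqrt(-13602) = I*sqrt(13602) ≈ 116.63*I)
-U = -I*sqrt(13602)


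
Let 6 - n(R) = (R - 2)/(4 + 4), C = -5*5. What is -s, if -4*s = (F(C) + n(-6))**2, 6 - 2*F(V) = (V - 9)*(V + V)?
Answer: 176400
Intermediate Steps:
C = -25
F(V) = 3 - V*(-9 + V) (F(V) = 3 - (V - 9)*(V + V)/2 = 3 - (-9 + V)*2*V/2 = 3 - V*(-9 + V))
n(R) = 25/4 - R/8 (n(R) = 6 - (R - 2)/(4 + 4) = 6 - (-2 + R)/8 = 6 - (-1/4 + R/8) = 6 + (1/4 - R/8) = 25/4 - R/8)
s = -176400 (s = -((3 - 1*(-25)**2 + 9*(-25)) + (25/4 - 1/8*(-6)))**2/4 = -((3 - 1*625 - 225) + (25/4 + 3/4))**2/4 = -((3 - 625 - 225) + 7)**2/4 = -(-847 + 7)**2/4 = -1/4*(-840)**2 = -1/4*705600 = -176400)
-s = -1*(-176400) = 176400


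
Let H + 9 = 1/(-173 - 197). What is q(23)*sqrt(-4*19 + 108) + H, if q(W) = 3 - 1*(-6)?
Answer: -3331/370 + 36*sqrt(2) ≈ 41.909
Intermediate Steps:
q(W) = 9 (q(W) = 3 + 6 = 9)
H = -3331/370 (H = -9 + 1/(-173 - 197) = -9 + 1/(-370) = -9 - 1/370 = -3331/370 ≈ -9.0027)
q(23)*sqrt(-4*19 + 108) + H = 9*sqrt(-4*19 + 108) - 3331/370 = 9*sqrt(-76 + 108) - 3331/370 = 9*sqrt(32) - 3331/370 = 9*(4*sqrt(2)) - 3331/370 = 36*sqrt(2) - 3331/370 = -3331/370 + 36*sqrt(2)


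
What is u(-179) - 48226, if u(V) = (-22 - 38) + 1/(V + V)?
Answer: -17286389/358 ≈ -48286.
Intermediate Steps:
u(V) = -60 + 1/(2*V)
u(-179) - 48226 = (-60 + (½)/(-179)) - 48226 = (-60 + (½)*(-1/179)) - 48226 = (-60 - 1/358) - 48226 = -21481/358 - 48226 = -17286389/358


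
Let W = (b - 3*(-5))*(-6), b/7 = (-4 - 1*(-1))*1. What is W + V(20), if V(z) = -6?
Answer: 30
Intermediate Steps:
b = -21 (b = 7*((-4 - 1*(-1))*1) = 7*((-4 + 1)*1) = 7*(-3*1) = 7*(-3) = -21)
W = 36 (W = (-21 - 3*(-5))*(-6) = (-21 + 15)*(-6) = -6*(-6) = 36)
W + V(20) = 36 - 6 = 30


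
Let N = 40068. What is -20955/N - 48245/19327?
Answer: -111337045/36875916 ≈ -3.0192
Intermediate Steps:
-20955/N - 48245/19327 = -20955/40068 - 48245/19327 = -20955*1/40068 - 48245*1/19327 = -6985/13356 - 48245/19327 = -111337045/36875916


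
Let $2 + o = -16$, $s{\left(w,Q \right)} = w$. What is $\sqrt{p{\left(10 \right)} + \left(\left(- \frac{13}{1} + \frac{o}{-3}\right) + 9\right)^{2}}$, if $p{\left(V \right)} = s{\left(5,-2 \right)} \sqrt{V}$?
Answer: $\sqrt{4 + 5 \sqrt{10}} \approx 4.451$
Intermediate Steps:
$o = -18$ ($o = -2 - 16 = -18$)
$p{\left(V \right)} = 5 \sqrt{V}$
$\sqrt{p{\left(10 \right)} + \left(\left(- \frac{13}{1} + \frac{o}{-3}\right) + 9\right)^{2}} = \sqrt{5 \sqrt{10} + \left(\left(- \frac{13}{1} - \frac{18}{-3}\right) + 9\right)^{2}} = \sqrt{5 \sqrt{10} + \left(\left(\left(-13\right) 1 - -6\right) + 9\right)^{2}} = \sqrt{5 \sqrt{10} + \left(\left(-13 + 6\right) + 9\right)^{2}} = \sqrt{5 \sqrt{10} + \left(-7 + 9\right)^{2}} = \sqrt{5 \sqrt{10} + 2^{2}} = \sqrt{5 \sqrt{10} + 4} = \sqrt{4 + 5 \sqrt{10}}$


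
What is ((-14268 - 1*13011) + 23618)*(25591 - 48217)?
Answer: 82833786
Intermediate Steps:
((-14268 - 1*13011) + 23618)*(25591 - 48217) = ((-14268 - 13011) + 23618)*(-22626) = (-27279 + 23618)*(-22626) = -3661*(-22626) = 82833786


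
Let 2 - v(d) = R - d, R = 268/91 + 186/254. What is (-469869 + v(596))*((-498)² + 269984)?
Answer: -2809259976138648/11557 ≈ -2.4308e+11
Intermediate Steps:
R = 42499/11557 (R = 268*(1/91) + 186*(1/254) = 268/91 + 93/127 = 42499/11557 ≈ 3.6773)
v(d) = -19385/11557 + d (v(d) = 2 - (42499/11557 - d) = 2 + (-42499/11557 + d) = -19385/11557 + d)
(-469869 + v(596))*((-498)² + 269984) = (-469869 + (-19385/11557 + 596))*((-498)² + 269984) = (-469869 + 6868587/11557)*(248004 + 269984) = -5423407446/11557*517988 = -2809259976138648/11557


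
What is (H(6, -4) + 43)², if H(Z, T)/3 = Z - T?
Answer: 5329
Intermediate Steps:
H(Z, T) = -3*T + 3*Z (H(Z, T) = 3*(Z - T) = -3*T + 3*Z)
(H(6, -4) + 43)² = ((-3*(-4) + 3*6) + 43)² = ((12 + 18) + 43)² = (30 + 43)² = 73² = 5329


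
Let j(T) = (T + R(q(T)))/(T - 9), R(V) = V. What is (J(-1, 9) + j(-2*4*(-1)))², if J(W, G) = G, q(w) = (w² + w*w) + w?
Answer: 18225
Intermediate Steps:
q(w) = w + 2*w² (q(w) = (w² + w²) + w = 2*w² + w = w + 2*w²)
j(T) = (T + T*(1 + 2*T))/(-9 + T) (j(T) = (T + T*(1 + 2*T))/(T - 9) = (T + T*(1 + 2*T))/(-9 + T))
(J(-1, 9) + j(-2*4*(-1)))² = (9 + 2*(-2*4*(-1))*(1 - 2*4*(-1))/(-9 - 2*4*(-1)))² = (9 + 2*(-8*(-1))*(1 - 8*(-1))/(-9 - 8*(-1)))² = (9 + 2*8*(1 + 8)/(-9 + 8))² = (9 + 2*8*9/(-1))² = (9 + 2*8*(-1)*9)² = (9 - 144)² = (-135)² = 18225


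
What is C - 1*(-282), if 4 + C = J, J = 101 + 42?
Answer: 421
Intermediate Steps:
J = 143
C = 139 (C = -4 + 143 = 139)
C - 1*(-282) = 139 - 1*(-282) = 139 + 282 = 421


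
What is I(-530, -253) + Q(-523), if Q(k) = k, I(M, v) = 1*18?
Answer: -505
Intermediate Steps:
I(M, v) = 18
I(-530, -253) + Q(-523) = 18 - 523 = -505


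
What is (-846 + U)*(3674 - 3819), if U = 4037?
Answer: -462695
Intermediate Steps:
(-846 + U)*(3674 - 3819) = (-846 + 4037)*(3674 - 3819) = 3191*(-145) = -462695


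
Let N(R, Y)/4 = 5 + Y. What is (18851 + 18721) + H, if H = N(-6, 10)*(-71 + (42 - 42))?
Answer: 33312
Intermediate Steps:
N(R, Y) = 20 + 4*Y (N(R, Y) = 4*(5 + Y) = 20 + 4*Y)
H = -4260 (H = (20 + 4*10)*(-71 + (42 - 42)) = (20 + 40)*(-71 + 0) = 60*(-71) = -4260)
(18851 + 18721) + H = (18851 + 18721) - 4260 = 37572 - 4260 = 33312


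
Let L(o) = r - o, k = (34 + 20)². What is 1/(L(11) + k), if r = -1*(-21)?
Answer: 1/2926 ≈ 0.00034176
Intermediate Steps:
k = 2916 (k = 54² = 2916)
r = 21
L(o) = 21 - o
1/(L(11) + k) = 1/((21 - 1*11) + 2916) = 1/((21 - 11) + 2916) = 1/(10 + 2916) = 1/2926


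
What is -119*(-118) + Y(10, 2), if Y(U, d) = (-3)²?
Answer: 14051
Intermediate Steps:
Y(U, d) = 9
-119*(-118) + Y(10, 2) = -119*(-118) + 9 = 14042 + 9 = 14051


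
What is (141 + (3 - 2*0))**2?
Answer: 20736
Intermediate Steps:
(141 + (3 - 2*0))**2 = (141 + (3 + 0))**2 = (141 + 3)**2 = 144**2 = 20736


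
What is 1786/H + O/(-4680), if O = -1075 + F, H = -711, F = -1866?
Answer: -232127/123240 ≈ -1.8835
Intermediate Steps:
O = -2941 (O = -1075 - 1866 = -2941)
1786/H + O/(-4680) = 1786/(-711) - 2941/(-4680) = 1786*(-1/711) - 2941*(-1/4680) = -1786/711 + 2941/4680 = -232127/123240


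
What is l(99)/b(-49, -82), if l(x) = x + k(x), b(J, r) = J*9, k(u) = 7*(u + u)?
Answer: -165/49 ≈ -3.3673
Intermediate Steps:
k(u) = 14*u (k(u) = 7*(2*u) = 14*u)
b(J, r) = 9*J
l(x) = 15*x (l(x) = x + 14*x = 15*x)
l(99)/b(-49, -82) = (15*99)/((9*(-49))) = 1485/(-441) = 1485*(-1/441) = -165/49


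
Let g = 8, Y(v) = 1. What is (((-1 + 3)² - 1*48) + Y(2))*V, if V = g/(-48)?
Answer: 43/6 ≈ 7.1667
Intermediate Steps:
V = -⅙ (V = 8/(-48) = 8*(-1/48) = -⅙ ≈ -0.16667)
(((-1 + 3)² - 1*48) + Y(2))*V = (((-1 + 3)² - 1*48) + 1)*(-⅙) = ((2² - 48) + 1)*(-⅙) = ((4 - 48) + 1)*(-⅙) = (-44 + 1)*(-⅙) = -43*(-⅙) = 43/6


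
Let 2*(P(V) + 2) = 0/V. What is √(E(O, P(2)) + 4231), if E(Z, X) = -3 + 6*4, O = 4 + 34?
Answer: 2*√1063 ≈ 65.207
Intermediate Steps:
O = 38
P(V) = -2 (P(V) = -2 + (0/V)/2 = -2 + (½)*0 = -2 + 0 = -2)
E(Z, X) = 21 (E(Z, X) = -3 + 24 = 21)
√(E(O, P(2)) + 4231) = √(21 + 4231) = √4252 = 2*√1063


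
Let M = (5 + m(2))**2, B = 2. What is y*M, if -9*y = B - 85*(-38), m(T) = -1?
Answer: -51712/9 ≈ -5745.8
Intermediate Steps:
y = -3232/9 (y = -(2 - 85*(-38))/9 = -(2 + 3230)/9 = -1/9*3232 = -3232/9 ≈ -359.11)
M = 16 (M = (5 - 1)**2 = 4**2 = 16)
y*M = -3232/9*16 = -51712/9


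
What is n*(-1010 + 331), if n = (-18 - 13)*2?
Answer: 42098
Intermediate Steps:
n = -62 (n = -31*2 = -62)
n*(-1010 + 331) = -62*(-1010 + 331) = -62*(-679) = 42098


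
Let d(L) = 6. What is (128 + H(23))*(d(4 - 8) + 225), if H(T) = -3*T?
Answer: 13629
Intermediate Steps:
(128 + H(23))*(d(4 - 8) + 225) = (128 - 3*23)*(6 + 225) = (128 - 69)*231 = 59*231 = 13629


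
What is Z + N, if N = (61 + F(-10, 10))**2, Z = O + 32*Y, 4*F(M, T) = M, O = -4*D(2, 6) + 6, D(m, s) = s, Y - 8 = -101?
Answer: 1713/4 ≈ 428.25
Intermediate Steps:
Y = -93 (Y = 8 - 101 = -93)
O = -18 (O = -4*6 + 6 = -24 + 6 = -18)
F(M, T) = M/4
Z = -2994 (Z = -18 + 32*(-93) = -18 - 2976 = -2994)
N = 13689/4 (N = (61 + (1/4)*(-10))**2 = (61 - 5/2)**2 = (117/2)**2 = 13689/4 ≈ 3422.3)
Z + N = -2994 + 13689/4 = 1713/4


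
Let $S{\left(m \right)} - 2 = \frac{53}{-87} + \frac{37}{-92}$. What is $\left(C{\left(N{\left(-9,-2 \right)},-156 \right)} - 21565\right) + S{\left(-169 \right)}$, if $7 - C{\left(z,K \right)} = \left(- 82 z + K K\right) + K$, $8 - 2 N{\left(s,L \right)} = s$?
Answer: $- \frac{360500251}{8004} \approx -45040.0$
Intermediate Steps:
$N{\left(s,L \right)} = 4 - \frac{s}{2}$
$C{\left(z,K \right)} = 7 - K - K^{2} + 82 z$ ($C{\left(z,K \right)} = 7 - \left(\left(- 82 z + K K\right) + K\right) = 7 - \left(\left(- 82 z + K^{2}\right) + K\right) = 7 - \left(\left(K^{2} - 82 z\right) + K\right) = 7 - \left(K + K^{2} - 82 z\right) = 7 - K - K^{2} + 82 z$)
$S{\left(m \right)} = \frac{7913}{8004}$ ($S{\left(m \right)} = 2 + \left(\frac{53}{-87} + \frac{37}{-92}\right) = 2 + \left(53 \left(- \frac{1}{87}\right) + 37 \left(- \frac{1}{92}\right)\right) = 2 - \frac{8095}{8004} = \frac{7913}{8004}$)
$\left(C{\left(N{\left(-9,-2 \right)},-156 \right)} - 21565\right) + S{\left(-169 \right)} = \left(\left(7 - -156 - \left(-156\right)^{2} + 82 \left(4 - - \frac{9}{2}\right)\right) - 21565\right) + \frac{7913}{8004} = \left(\left(7 + 156 - 24336 + 82 \left(4 + \frac{9}{2}\right)\right) - 21565\right) + \frac{7913}{8004} = \left(\left(7 + 156 - 24336 + 82 \cdot \frac{17}{2}\right) - 21565\right) + \frac{7913}{8004} = \left(\left(7 + 156 - 24336 + 697\right) - 21565\right) + \frac{7913}{8004} = \left(-23476 - 21565\right) + \frac{7913}{8004} = -45041 + \frac{7913}{8004} = - \frac{360500251}{8004}$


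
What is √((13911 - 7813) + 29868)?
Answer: 7*√734 ≈ 189.65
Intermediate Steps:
√((13911 - 7813) + 29868) = √(6098 + 29868) = √35966 = 7*√734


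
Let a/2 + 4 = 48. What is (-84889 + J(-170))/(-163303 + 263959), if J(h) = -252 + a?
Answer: -28351/33552 ≈ -0.84499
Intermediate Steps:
a = 88 (a = -8 + 2*48 = -8 + 96 = 88)
J(h) = -164 (J(h) = -252 + 88 = -164)
(-84889 + J(-170))/(-163303 + 263959) = (-84889 - 164)/(-163303 + 263959) = -85053/100656 = -85053*1/100656 = -28351/33552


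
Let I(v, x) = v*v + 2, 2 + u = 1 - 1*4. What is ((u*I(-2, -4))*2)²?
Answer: 3600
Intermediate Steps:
u = -5 (u = -2 + (1 - 1*4) = -2 + (1 - 4) = -2 - 3 = -5)
I(v, x) = 2 + v² (I(v, x) = v² + 2 = 2 + v²)
((u*I(-2, -4))*2)² = (-5*(2 + (-2)²)*2)² = (-5*(2 + 4)*2)² = (-5*6*2)² = (-30*2)² = (-60)² = 3600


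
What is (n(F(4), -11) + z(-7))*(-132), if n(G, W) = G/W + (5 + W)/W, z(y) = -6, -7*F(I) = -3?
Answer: 5076/7 ≈ 725.14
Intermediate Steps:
F(I) = 3/7 (F(I) = -1/7*(-3) = 3/7)
n(G, W) = G/W + (5 + W)/W
(n(F(4), -11) + z(-7))*(-132) = ((5 + 3/7 - 11)/(-11) - 6)*(-132) = (-1/11*(-39/7) - 6)*(-132) = (39/77 - 6)*(-132) = -423/77*(-132) = 5076/7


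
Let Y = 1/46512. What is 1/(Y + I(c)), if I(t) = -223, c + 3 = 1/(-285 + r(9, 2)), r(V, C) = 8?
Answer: -46512/10372175 ≈ -0.0044843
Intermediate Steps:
Y = 1/46512 ≈ 2.1500e-5
c = -832/277 (c = -3 + 1/(-285 + 8) = -3 + 1/(-277) = -3 - 1/277 = -832/277 ≈ -3.0036)
1/(Y + I(c)) = 1/(1/46512 - 223) = 1/(-10372175/46512) = -46512/10372175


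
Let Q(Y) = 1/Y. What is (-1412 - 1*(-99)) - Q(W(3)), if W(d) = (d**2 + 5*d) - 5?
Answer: -24948/19 ≈ -1313.1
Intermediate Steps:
W(d) = -5 + d**2 + 5*d
(-1412 - 1*(-99)) - Q(W(3)) = (-1412 - 1*(-99)) - 1/(-5 + 3**2 + 5*3) = (-1412 + 99) - 1/(-5 + 9 + 15) = -1313 - 1/19 = -24948/19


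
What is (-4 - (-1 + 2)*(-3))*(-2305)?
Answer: 2305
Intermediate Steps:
(-4 - (-1 + 2)*(-3))*(-2305) = (-4 - (-3))*(-2305) = (-4 - 1*(-3))*(-2305) = (-4 + 3)*(-2305) = -1*(-2305) = 2305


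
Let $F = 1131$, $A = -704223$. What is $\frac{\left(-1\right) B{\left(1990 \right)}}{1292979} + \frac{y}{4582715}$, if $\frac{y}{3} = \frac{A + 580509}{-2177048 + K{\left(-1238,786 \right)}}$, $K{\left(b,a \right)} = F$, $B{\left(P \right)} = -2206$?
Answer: $\frac{21997845967900948}{12893079060971947245} \approx 0.0017062$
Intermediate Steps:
$K{\left(b,a \right)} = 1131$
$y = \frac{371142}{2175917}$ ($y = 3 \frac{-704223 + 580509}{-2177048 + 1131} = 3 \left(- \frac{123714}{-2175917}\right) = 3 \left(\left(-123714\right) \left(- \frac{1}{2175917}\right)\right) = 3 \cdot \frac{123714}{2175917} = \frac{371142}{2175917} \approx 0.17057$)
$\frac{\left(-1\right) B{\left(1990 \right)}}{1292979} + \frac{y}{4582715} = \frac{\left(-1\right) \left(-2206\right)}{1292979} + \frac{371142}{2175917 \cdot 4582715} = 2206 \cdot \frac{1}{1292979} + \frac{371142}{2175917} \cdot \frac{1}{4582715} = \frac{2206}{1292979} + \frac{371142}{9971607474655} = \frac{21997845967900948}{12893079060971947245}$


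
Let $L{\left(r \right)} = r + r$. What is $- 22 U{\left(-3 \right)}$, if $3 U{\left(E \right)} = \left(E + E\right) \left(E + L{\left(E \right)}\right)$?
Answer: $-396$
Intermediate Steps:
$L{\left(r \right)} = 2 r$
$U{\left(E \right)} = 2 E^{2}$ ($U{\left(E \right)} = \frac{\left(E + E\right) \left(E + 2 E\right)}{3} = \frac{2 E 3 E}{3} = \frac{6 E^{2}}{3} = 2 E^{2}$)
$- 22 U{\left(-3 \right)} = - 22 \cdot 2 \left(-3\right)^{2} = - 22 \cdot 2 \cdot 9 = \left(-22\right) 18 = -396$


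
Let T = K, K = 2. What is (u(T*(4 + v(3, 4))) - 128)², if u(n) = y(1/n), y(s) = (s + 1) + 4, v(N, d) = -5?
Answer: 61009/4 ≈ 15252.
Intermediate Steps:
T = 2
y(s) = 5 + s (y(s) = (1 + s) + 4 = 5 + s)
u(n) = 5 + 1/n
(u(T*(4 + v(3, 4))) - 128)² = ((5 + 1/(2*(4 - 5))) - 128)² = ((5 + 1/(2*(-1))) - 128)² = ((5 + 1/(-2)) - 128)² = ((5 - ½) - 128)² = (9/2 - 128)² = (-247/2)² = 61009/4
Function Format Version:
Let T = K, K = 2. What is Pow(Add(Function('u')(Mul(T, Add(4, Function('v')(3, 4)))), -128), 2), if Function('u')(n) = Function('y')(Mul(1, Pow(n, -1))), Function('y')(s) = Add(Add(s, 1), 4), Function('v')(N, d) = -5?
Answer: Rational(61009, 4) ≈ 15252.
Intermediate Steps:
T = 2
Function('y')(s) = Add(5, s) (Function('y')(s) = Add(Add(1, s), 4) = Add(5, s))
Function('u')(n) = Add(5, Pow(n, -1)) (Function('u')(n) = Add(5, Mul(1, Pow(n, -1))) = Add(5, Pow(n, -1)))
Pow(Add(Function('u')(Mul(T, Add(4, Function('v')(3, 4)))), -128), 2) = Pow(Add(Add(5, Pow(Mul(2, Add(4, -5)), -1)), -128), 2) = Pow(Add(Add(5, Pow(Mul(2, -1), -1)), -128), 2) = Pow(Add(Add(5, Pow(-2, -1)), -128), 2) = Pow(Add(Add(5, Rational(-1, 2)), -128), 2) = Pow(Add(Rational(9, 2), -128), 2) = Pow(Rational(-247, 2), 2) = Rational(61009, 4)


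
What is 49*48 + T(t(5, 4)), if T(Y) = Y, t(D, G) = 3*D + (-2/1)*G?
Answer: 2359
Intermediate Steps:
t(D, G) = -2*G + 3*D (t(D, G) = 3*D + (-2*1)*G = 3*D - 2*G = -2*G + 3*D)
49*48 + T(t(5, 4)) = 49*48 + (-2*4 + 3*5) = 2352 + (-8 + 15) = 2352 + 7 = 2359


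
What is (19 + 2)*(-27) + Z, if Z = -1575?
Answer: -2142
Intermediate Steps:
(19 + 2)*(-27) + Z = (19 + 2)*(-27) - 1575 = 21*(-27) - 1575 = -567 - 1575 = -2142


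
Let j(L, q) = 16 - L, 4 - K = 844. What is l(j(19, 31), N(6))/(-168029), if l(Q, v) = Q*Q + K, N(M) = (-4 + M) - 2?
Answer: 831/168029 ≈ 0.0049456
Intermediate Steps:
K = -840 (K = 4 - 1*844 = 4 - 844 = -840)
N(M) = -6 + M
l(Q, v) = -840 + Q² (l(Q, v) = Q*Q - 840 = Q² - 840 = -840 + Q²)
l(j(19, 31), N(6))/(-168029) = (-840 + (16 - 1*19)²)/(-168029) = (-840 + (16 - 19)²)*(-1/168029) = (-840 + (-3)²)*(-1/168029) = (-840 + 9)*(-1/168029) = -831*(-1/168029) = 831/168029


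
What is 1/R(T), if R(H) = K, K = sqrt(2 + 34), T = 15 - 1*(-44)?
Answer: 1/6 ≈ 0.16667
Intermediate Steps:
T = 59 (T = 15 + 44 = 59)
K = 6 (K = sqrt(36) = 6)
R(H) = 6
1/R(T) = 1/6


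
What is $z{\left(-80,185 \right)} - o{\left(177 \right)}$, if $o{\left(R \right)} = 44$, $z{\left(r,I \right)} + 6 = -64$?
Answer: $-114$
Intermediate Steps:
$z{\left(r,I \right)} = -70$ ($z{\left(r,I \right)} = -6 - 64 = -70$)
$z{\left(-80,185 \right)} - o{\left(177 \right)} = -70 - 44 = -114$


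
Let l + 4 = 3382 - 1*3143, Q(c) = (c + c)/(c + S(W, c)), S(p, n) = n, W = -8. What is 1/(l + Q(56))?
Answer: 1/236 ≈ 0.0042373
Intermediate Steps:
Q(c) = 1 (Q(c) = (c + c)/(c + c) = (2*c)/((2*c)) = (2*c)*(1/(2*c)) = 1)
l = 235 (l = -4 + (3382 - 1*3143) = -4 + (3382 - 3143) = -4 + 239 = 235)
1/(l + Q(56)) = 1/(235 + 1) = 1/236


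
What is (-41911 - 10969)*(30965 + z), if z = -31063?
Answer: 5182240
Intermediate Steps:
(-41911 - 10969)*(30965 + z) = (-41911 - 10969)*(30965 - 31063) = -52880*(-98) = 5182240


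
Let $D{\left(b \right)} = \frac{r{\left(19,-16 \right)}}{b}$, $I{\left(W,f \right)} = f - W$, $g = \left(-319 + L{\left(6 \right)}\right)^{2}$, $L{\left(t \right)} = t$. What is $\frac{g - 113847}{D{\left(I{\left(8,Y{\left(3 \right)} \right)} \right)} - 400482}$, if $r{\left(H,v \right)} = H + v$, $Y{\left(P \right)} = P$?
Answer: $\frac{4670}{117789} \approx 0.039647$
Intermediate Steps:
$g = 97969$ ($g = \left(-319 + 6\right)^{2} = \left(-313\right)^{2} = 97969$)
$D{\left(b \right)} = \frac{3}{b}$ ($D{\left(b \right)} = \frac{19 - 16}{b} = \frac{3}{b}$)
$\frac{g - 113847}{D{\left(I{\left(8,Y{\left(3 \right)} \right)} \right)} - 400482} = \frac{97969 - 113847}{\frac{3}{3 - 8} - 400482} = - \frac{15878}{\frac{3}{3 - 8} - 400482} = - \frac{15878}{\frac{3}{-5} - 400482} = - \frac{15878}{3 \left(- \frac{1}{5}\right) - 400482} = - \frac{15878}{- \frac{3}{5} - 400482} = - \frac{15878}{- \frac{2002413}{5}} = \left(-15878\right) \left(- \frac{5}{2002413}\right) = \frac{4670}{117789}$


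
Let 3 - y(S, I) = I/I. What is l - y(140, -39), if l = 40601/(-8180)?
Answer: -56961/8180 ≈ -6.9634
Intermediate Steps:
y(S, I) = 2 (y(S, I) = 3 - I/I = 3 - 1*1 = 3 - 1 = 2)
l = -40601/8180 (l = 40601*(-1/8180) = -40601/8180 ≈ -4.9634)
l - y(140, -39) = -40601/8180 - 1*2 = -40601/8180 - 2 = -56961/8180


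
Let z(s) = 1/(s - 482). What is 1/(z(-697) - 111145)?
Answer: -1179/131039956 ≈ -8.9973e-6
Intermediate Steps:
z(s) = 1/(-482 + s)
1/(z(-697) - 111145) = 1/(1/(-482 - 697) - 111145) = 1/(1/(-1179) - 111145) = 1/(-1/1179 - 111145) = 1/(-131039956/1179) = -1179/131039956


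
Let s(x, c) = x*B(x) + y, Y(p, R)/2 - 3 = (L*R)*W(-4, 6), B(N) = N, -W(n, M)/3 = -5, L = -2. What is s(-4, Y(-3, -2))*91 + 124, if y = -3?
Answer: 1307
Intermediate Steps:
W(n, M) = 15 (W(n, M) = -3*(-5) = 15)
Y(p, R) = 6 - 60*R (Y(p, R) = 6 + 2*(-2*R*15) = 6 + 2*(-30*R) = 6 - 60*R)
s(x, c) = -3 + x² (s(x, c) = x*x - 3 = x² - 3 = -3 + x²)
s(-4, Y(-3, -2))*91 + 124 = (-3 + (-4)²)*91 + 124 = (-3 + 16)*91 + 124 = 13*91 + 124 = 1183 + 124 = 1307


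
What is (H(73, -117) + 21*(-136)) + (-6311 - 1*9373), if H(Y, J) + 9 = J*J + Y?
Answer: -4787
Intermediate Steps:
H(Y, J) = -9 + Y + J² (H(Y, J) = -9 + (J*J + Y) = -9 + (J² + Y) = -9 + (Y + J²) = -9 + Y + J²)
(H(73, -117) + 21*(-136)) + (-6311 - 1*9373) = ((-9 + 73 + (-117)²) + 21*(-136)) + (-6311 - 1*9373) = ((-9 + 73 + 13689) - 2856) + (-6311 - 9373) = (13753 - 2856) - 15684 = 10897 - 15684 = -4787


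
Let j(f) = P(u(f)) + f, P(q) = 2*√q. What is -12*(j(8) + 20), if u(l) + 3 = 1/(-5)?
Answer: -336 - 96*I*√5/5 ≈ -336.0 - 42.932*I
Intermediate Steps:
u(l) = -16/5 (u(l) = -3 + 1/(-5) = -3 - ⅕ = -16/5)
j(f) = f + 8*I*√5/5 (j(f) = 2*√(-16/5) + f = 2*(4*I*√5/5) + f = 8*I*√5/5 + f = f + 8*I*√5/5)
-12*(j(8) + 20) = -12*((8 + 8*I*√5/5) + 20) = -12*(28 + 8*I*√5/5) = -336 - 96*I*√5/5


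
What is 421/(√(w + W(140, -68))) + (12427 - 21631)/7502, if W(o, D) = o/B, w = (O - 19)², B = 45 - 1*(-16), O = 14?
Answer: -4602/3751 + 421*√11285/555 ≈ 79.355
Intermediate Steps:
B = 61 (B = 45 + 16 = 61)
w = 25 (w = (14 - 19)² = (-5)² = 25)
W(o, D) = o/61
421/(√(w + W(140, -68))) + (12427 - 21631)/7502 = 421/(√(25 + (1/61)*140)) + (12427 - 21631)/7502 = 421/(√(25 + 140/61)) - 9204*1/7502 = 421/(√(1665/61)) - 4602/3751 = 421/((3*√11285/61)) - 4602/3751 = 421*(√11285/555) - 4602/3751 = 421*√11285/555 - 4602/3751 = -4602/3751 + 421*√11285/555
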